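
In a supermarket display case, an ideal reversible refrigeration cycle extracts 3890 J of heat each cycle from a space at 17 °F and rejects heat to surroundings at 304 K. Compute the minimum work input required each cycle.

W_in ≈ 575.6 J

T_C = 17 °F → (17 − 32) × 5/9 = -8.33 °C = 264.82 K.
For a reversible refrigerator, COP_R = T_C/(T_H − T_C) = 264.82/39.18 = 6.7584.
W = Q_C/COP_R = 3890/6.7584 = 575.6 J.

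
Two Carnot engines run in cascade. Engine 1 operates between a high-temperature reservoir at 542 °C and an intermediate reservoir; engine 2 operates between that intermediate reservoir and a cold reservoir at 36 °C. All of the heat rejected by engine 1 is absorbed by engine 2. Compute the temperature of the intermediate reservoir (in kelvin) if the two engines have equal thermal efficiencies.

T_H = 542 °C → 542 + 273.15 = 815.15 K.
T_C = 36 °C → 36 + 273.15 = 309.15 K.
Equal efficiencies require 1 − T_m/T_H = 1 − T_C/T_m, i.e. T_m/T_H = T_C/T_m, so T_m = √(T_H·T_C) = √(815.15 × 309.15) = 502 K.

T_m ≈ 502 K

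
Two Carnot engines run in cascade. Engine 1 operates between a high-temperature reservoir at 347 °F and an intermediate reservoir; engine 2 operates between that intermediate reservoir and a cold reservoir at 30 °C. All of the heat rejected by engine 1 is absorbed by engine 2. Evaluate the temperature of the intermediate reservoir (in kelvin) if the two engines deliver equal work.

T_H = 347 °F → (347 − 32) × 5/9 = 175.00 °C = 448.15 K.
T_C = 30 °C → 30 + 273.15 = 303.15 K.
For reversible stages Q_m = Q_H·(T_m/T_H). Setting W₁ = Q_H(1 − T_m/T_H) equal to W₂ = Q_m(1 − T_C/T_m) = Q_H·(T_m − T_C)/T_H gives T_H − T_m = T_m − T_C, so T_m = (T_H + T_C)/2 = (448.15 + 303.15)/2 = 375.6 K.

T_m ≈ 375.6 K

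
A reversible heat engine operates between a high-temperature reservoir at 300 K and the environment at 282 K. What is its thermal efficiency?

η_rev = 1 − T_C/T_H = 1 − 282.00/300.00 = 0.0600.

η ≈ 0.0600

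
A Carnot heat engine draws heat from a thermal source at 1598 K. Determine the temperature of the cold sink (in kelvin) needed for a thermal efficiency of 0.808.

From η = 1 − T_C/T_H, T_C = T_H·(1 − η) = 1598.00 × (1 − 0.808) = 306.8 K.

T_C ≈ 306.8 K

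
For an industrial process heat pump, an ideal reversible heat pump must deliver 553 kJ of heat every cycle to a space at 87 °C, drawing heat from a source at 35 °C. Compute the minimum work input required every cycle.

T_H = 87 °C → 87 + 273.15 = 360.15 K.
T_C = 35 °C → 35 + 273.15 = 308.15 K.
The Carnot heat-pump COP is COP_HP = T_H/(T_H − T_C) = 360.15/52.00 = 6.9260.
W = Q_H/COP_HP = 553/6.9260 = 79.84 kJ.

W_in ≈ 79.84 kJ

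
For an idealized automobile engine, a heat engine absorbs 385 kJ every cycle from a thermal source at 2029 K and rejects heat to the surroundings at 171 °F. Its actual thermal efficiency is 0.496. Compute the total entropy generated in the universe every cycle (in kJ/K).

T_C = 171 °F → (171 − 32) × 5/9 = 77.22 °C = 350.37 K.
W = η·Q_H = 0.496 × 385 = 191.0 kJ, so Q_C = Q_H − W = 194.0 kJ.
The hot reservoir loses entropy Q_H/T_H = 385/2029.00 = 0.1897 kJ/K; the cold reservoir gains Q_C/T_C = 194.0/350.37 = 0.5538 kJ/K.
ΔS_univ = −Q_H/T_H + Q_C/T_C = 0.364 kJ/K (> 0, since η = 0.496 < η_Carnot = 0.827).

ΔS_univ ≈ 0.364 kJ/K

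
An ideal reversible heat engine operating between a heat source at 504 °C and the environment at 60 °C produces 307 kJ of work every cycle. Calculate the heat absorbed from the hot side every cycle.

Q_H ≈ 537 kJ

T_H = 504 °C → 504 + 273.15 = 777.15 K.
T_C = 60 °C → 60 + 273.15 = 333.15 K.
For a reversible engine, η = 1 − T_C/T_H = 1 − 333.15/777.15 = 0.5713.
Q_H = W/η = 307/0.5713 = 537 kJ.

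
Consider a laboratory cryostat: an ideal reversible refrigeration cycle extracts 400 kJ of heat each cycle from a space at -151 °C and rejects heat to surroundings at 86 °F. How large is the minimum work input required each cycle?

T_H = 86 °F → (86 − 32) × 5/9 = 30.00 °C = 303.15 K.
T_C = -151 °C → -151 + 273.15 = 122.15 K.
Carnot COP: COP_R = T_C/(T_H − T_C) = 122.15/181.00 = 0.6749.
W = Q_C/COP_R = 400/0.6749 = 592.7 kJ.

W_in ≈ 592.7 kJ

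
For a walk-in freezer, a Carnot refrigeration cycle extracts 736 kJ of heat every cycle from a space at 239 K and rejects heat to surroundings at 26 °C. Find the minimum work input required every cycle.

T_H = 26 °C → 26 + 273.15 = 299.15 K.
The reversible coefficient of performance is COP_R = T_C/(T_H − T_C) = 239.00/60.15 = 3.9734.
W = Q_C/COP_R = 736/3.9734 = 185 kJ.

W_in ≈ 185 kJ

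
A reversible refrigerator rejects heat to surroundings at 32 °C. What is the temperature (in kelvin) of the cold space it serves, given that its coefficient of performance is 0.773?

T_C ≈ 133 K

T_H = 32 °C → 32 + 273.15 = 305.15 K.
COP_R = T_C/(T_H − T_C) ⇒ T_C = T_H·COP_R/(1 + COP_R) = 305.15 × 0.773/(1 + 0.773) = 133 K.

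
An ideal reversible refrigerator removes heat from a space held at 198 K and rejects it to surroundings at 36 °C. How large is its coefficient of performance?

T_H = 36 °C → 36 + 273.15 = 309.15 K.
For a reversible refrigerator, COP_R = T_C/(T_H − T_C) = 198.00/(309.15 − 198.00) = 1.78.

COP_R ≈ 1.78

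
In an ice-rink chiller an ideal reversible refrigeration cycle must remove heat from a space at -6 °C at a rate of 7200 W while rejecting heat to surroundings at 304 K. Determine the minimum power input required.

T_C = -6 °C → -6 + 273.15 = 267.15 K.
COP_R = T_C/(T_H − T_C) = 267.15/36.85 = 7.2497.
W = Q_C/COP_R = 7200/7.2497 = 993 W.

Ẇ_in ≈ 993 W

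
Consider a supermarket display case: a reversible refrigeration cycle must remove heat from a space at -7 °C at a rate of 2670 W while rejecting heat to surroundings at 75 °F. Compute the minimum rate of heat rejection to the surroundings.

T_H = 75 °F → (75 − 32) × 5/9 = 23.89 °C = 297.04 K.
T_C = -7 °C → -7 + 273.15 = 266.15 K.
For a reversible cycle Q_H/Q_C = T_H/T_C, so Q_H = Q_C·T_H/T_C = 2670 × 297.04/266.15 = 2980 W.

Q̇_H ≈ 2980 W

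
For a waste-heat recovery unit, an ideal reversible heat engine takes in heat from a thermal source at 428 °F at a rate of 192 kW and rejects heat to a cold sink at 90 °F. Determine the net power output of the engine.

T_H = 428 °F → (428 − 32) × 5/9 = 220.00 °C = 493.15 K.
T_C = 90 °F → (90 − 32) × 5/9 = 32.22 °C = 305.37 K.
η_rev = 1 − T_C/T_H = 1 − 305.37/493.15 = 0.3808.
W = η·Q_H = 0.3808 × 192 = 73.1 kW.

Ẇ ≈ 73.1 kW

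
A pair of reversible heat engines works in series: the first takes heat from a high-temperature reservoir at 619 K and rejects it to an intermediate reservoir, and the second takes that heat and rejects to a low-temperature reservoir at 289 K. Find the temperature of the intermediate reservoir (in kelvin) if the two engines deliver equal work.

For reversible stages Q_m = Q_H·(T_m/T_H). Setting W₁ = Q_H(1 − T_m/T_H) equal to W₂ = Q_m(1 − T_C/T_m) = Q_H·(T_m − T_C)/T_H gives T_H − T_m = T_m − T_C, so T_m = (T_H + T_C)/2 = (619.00 + 289.00)/2 = 454 K.

T_m ≈ 454 K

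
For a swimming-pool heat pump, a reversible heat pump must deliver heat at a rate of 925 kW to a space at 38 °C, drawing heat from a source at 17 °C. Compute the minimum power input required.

T_H = 38 °C → 38 + 273.15 = 311.15 K.
T_C = 17 °C → 17 + 273.15 = 290.15 K.
The Carnot heat-pump COP is COP_HP = T_H/(T_H − T_C) = 311.15/21.00 = 14.8167.
W = Q_H/COP_HP = 925/14.8167 = 62.4 kW.

Ẇ_in ≈ 62.4 kW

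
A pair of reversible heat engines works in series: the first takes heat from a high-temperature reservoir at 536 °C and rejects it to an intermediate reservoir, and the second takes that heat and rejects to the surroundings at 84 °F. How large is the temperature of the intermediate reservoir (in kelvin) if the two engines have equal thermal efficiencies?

T_m ≈ 494 K

T_H = 536 °C → 536 + 273.15 = 809.15 K.
T_C = 84 °F → (84 − 32) × 5/9 = 28.89 °C = 302.04 K.
Equal efficiencies require 1 − T_m/T_H = 1 − T_C/T_m, i.e. T_m/T_H = T_C/T_m, so T_m = √(T_H·T_C) = √(809.15 × 302.04) = 494 K.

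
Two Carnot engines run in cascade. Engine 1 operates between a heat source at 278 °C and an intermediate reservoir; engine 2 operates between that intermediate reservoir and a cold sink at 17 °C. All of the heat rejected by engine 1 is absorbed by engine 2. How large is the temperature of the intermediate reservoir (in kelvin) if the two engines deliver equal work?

T_H = 278 °C → 278 + 273.15 = 551.15 K.
T_C = 17 °C → 17 + 273.15 = 290.15 K.
For reversible stages Q_m = Q_H·(T_m/T_H). Setting W₁ = Q_H(1 − T_m/T_H) equal to W₂ = Q_m(1 − T_C/T_m) = Q_H·(T_m − T_C)/T_H gives T_H − T_m = T_m − T_C, so T_m = (T_H + T_C)/2 = (551.15 + 290.15)/2 = 420.6 K.

T_m ≈ 420.6 K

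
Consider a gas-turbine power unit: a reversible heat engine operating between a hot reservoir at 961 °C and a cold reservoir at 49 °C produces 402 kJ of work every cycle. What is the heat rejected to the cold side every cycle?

Q_C ≈ 142.0 kJ

T_H = 961 °C → 961 + 273.15 = 1234.15 K.
T_C = 49 °C → 49 + 273.15 = 322.15 K.
η_rev = 1 − T_C/T_H = 1 − 322.15/1234.15 = 0.7390.
Since Q_C/Q_H = T_C/T_H and Q_H = W/η, Q_C = W·T_C/(T_H − T_C) = 402 × 322.15/912.00 = 142.0 kJ.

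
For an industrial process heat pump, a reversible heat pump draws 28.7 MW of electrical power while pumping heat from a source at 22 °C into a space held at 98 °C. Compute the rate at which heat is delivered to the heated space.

Q̇_H ≈ 140.2 MW

T_H = 98 °C → 98 + 273.15 = 371.15 K.
T_C = 22 °C → 22 + 273.15 = 295.15 K.
The Carnot heat-pump COP is COP_HP = T_H/(T_H − T_C) = 371.15/76.00 = 4.8836.
Q_H = COP_HP · W = 4.8836 × 28.7 = 140.2 MW.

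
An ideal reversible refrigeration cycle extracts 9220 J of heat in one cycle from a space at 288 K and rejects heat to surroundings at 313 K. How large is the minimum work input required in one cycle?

W_in ≈ 800 J

COP_R = T_C/(T_H − T_C) = 288.00/25.00 = 11.5200.
W = Q_C/COP_R = 9220/11.5200 = 800 J.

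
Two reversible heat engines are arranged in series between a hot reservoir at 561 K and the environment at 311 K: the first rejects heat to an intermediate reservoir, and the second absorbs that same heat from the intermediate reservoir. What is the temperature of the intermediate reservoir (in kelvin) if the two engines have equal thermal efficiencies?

Equal efficiencies require 1 − T_m/T_H = 1 − T_C/T_m, i.e. T_m/T_H = T_C/T_m, so T_m = √(T_H·T_C) = √(561.00 × 311.00) = 418 K.

T_m ≈ 418 K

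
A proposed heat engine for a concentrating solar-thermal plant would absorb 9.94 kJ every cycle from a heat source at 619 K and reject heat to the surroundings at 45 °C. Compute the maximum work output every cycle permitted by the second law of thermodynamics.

W_max ≈ 4.83 kJ

T_C = 45 °C → 45 + 273.15 = 318.15 K.
The second-law ceiling is the Carnot efficiency, η_max = 1 − T_C/T_H = 1 − 318.15/619.00 = 0.4860.
W_max = η_max · Q_H = 0.4860 × 9.94 = 4.83 kJ.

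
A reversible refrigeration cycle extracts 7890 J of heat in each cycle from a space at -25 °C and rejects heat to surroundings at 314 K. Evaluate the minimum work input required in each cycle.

W_in ≈ 2090 J

T_C = -25 °C → -25 + 273.15 = 248.15 K.
The reversible coefficient of performance is COP_R = T_C/(T_H − T_C) = 248.15/65.85 = 3.7684.
W = Q_C/COP_R = 7890/3.7684 = 2090 J.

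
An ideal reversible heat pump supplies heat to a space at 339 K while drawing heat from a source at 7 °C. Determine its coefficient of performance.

COP_HP ≈ 5.76

T_C = 7 °C → 7 + 273.15 = 280.15 K.
For a reversible heat pump, COP_HP = T_H/(T_H − T_C) = 339.00/(339.00 − 280.15) = 5.76.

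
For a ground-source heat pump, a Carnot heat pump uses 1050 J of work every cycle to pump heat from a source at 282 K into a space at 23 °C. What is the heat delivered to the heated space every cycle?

Q_H ≈ 22000 J

T_H = 23 °C → 23 + 273.15 = 296.15 K.
For a reversible heat pump, COP_HP = T_H/(T_H − T_C) = 296.15/14.15 = 20.9293.
Q_H = COP_HP · W = 20.9293 × 1050 = 22000 J.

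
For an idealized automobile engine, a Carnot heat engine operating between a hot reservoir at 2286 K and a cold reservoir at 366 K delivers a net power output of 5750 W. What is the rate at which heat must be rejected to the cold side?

Q̇_C ≈ 1100 W

η_rev = 1 − T_C/T_H = 1 − 366.00/2286.00 = 0.8399.
Since Q_C/Q_H = T_C/T_H and Q_H = W/η, Q_C = W·T_C/(T_H − T_C) = 5750 × 366.00/1920.00 = 1100 W.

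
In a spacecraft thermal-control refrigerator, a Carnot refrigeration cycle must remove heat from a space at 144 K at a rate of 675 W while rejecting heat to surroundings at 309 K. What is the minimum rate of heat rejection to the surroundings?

For a reversible cycle Q_H/Q_C = T_H/T_C, so Q_H = Q_C·T_H/T_C = 675 × 309.00/144.00 = 1450 W.

Q̇_H ≈ 1450 W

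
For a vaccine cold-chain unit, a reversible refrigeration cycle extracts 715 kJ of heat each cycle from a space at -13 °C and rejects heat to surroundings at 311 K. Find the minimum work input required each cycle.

T_C = -13 °C → -13 + 273.15 = 260.15 K.
Carnot COP: COP_R = T_C/(T_H − T_C) = 260.15/50.85 = 5.1160.
W = Q_C/COP_R = 715/5.1160 = 139.8 kJ.

W_in ≈ 139.8 kJ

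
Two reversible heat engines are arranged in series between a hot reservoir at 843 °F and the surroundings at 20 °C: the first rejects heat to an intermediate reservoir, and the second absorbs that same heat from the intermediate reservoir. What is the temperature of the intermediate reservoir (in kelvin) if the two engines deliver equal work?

T_H = 843 °F → (843 − 32) × 5/9 = 450.56 °C = 723.71 K.
T_C = 20 °C → 20 + 273.15 = 293.15 K.
For reversible stages Q_m = Q_H·(T_m/T_H). Setting W₁ = Q_H(1 − T_m/T_H) equal to W₂ = Q_m(1 − T_C/T_m) = Q_H·(T_m − T_C)/T_H gives T_H − T_m = T_m − T_C, so T_m = (T_H + T_C)/2 = (723.71 + 293.15)/2 = 508 K.

T_m ≈ 508 K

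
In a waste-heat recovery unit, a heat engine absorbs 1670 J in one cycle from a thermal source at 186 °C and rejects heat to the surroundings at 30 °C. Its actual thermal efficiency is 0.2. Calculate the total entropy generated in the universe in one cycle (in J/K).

T_H = 186 °C → 186 + 273.15 = 459.15 K.
T_C = 30 °C → 30 + 273.15 = 303.15 K.
W = η·Q_H = 0.2 × 1670 = 334.0 J, so Q_C = Q_H − W = 1336 J.
Entropy balance on the reservoirs: −Q_H/T_H = -3.637 J/K, +Q_C/T_C = 4.407 J/K.
ΔS_univ = −Q_H/T_H + Q_C/T_C = 0.770 J/K (> 0, since η = 0.2 < η_Carnot = 0.340).

ΔS_univ ≈ 0.770 J/K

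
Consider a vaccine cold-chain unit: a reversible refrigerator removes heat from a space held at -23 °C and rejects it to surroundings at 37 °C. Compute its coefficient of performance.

COP_R ≈ 4.17

T_H = 37 °C → 37 + 273.15 = 310.15 K.
T_C = -23 °C → -23 + 273.15 = 250.15 K.
Carnot COP: COP_R = T_C/(T_H − T_C) = 250.15/(310.15 − 250.15) = 4.17.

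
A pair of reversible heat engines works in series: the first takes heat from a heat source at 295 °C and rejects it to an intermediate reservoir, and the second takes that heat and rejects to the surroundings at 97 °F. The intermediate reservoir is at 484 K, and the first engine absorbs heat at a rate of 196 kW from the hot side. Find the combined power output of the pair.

T_H = 295 °C → 295 + 273.15 = 568.15 K.
T_C = 97 °F → (97 − 32) × 5/9 = 36.11 °C = 309.26 K.
Two reversible stages in series are equivalent to a single Carnot engine between T_H and T_C, so η_total = 1 − T_C/T_H = 1 − 309.26/568.15 = 0.4557.
W_total = η_total · Q_H = 0.4557 × 196 = 89.3 kW.

Ẇ_total ≈ 89.3 kW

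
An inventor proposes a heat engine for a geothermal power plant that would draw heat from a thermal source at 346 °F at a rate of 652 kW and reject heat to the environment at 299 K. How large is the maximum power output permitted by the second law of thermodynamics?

Ẇ_max ≈ 216.5 kW

T_H = 346 °F → (346 − 32) × 5/9 = 174.44 °C = 447.59 K.
No engine can exceed the Carnot limit: η_max = 1 − T_C/T_H = 1 − 299.00/447.59 = 0.3320.
W_max = η_max · Q_H = 0.3320 × 652 = 216.5 kW.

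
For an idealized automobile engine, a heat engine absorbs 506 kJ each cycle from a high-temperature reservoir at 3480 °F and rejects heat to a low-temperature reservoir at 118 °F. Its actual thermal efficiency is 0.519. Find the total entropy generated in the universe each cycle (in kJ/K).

T_H = 3480 °F → (3480 − 32) × 5/9 = 1915.56 °C = 2188.71 K.
T_C = 118 °F → (118 − 32) × 5/9 = 47.78 °C = 320.93 K.
W = η·Q_H = 0.519 × 506 = 262.6 kJ, so Q_C = Q_H − W = 243.4 kJ.
The hot reservoir loses entropy Q_H/T_H = 506/2188.71 = 0.2312 kJ/K; the cold reservoir gains Q_C/T_C = 243.4/320.93 = 0.7584 kJ/K.
ΔS_univ = −Q_H/T_H + Q_C/T_C = 0.527 kJ/K (> 0, since η = 0.519 < η_Carnot = 0.853).

ΔS_univ ≈ 0.527 kJ/K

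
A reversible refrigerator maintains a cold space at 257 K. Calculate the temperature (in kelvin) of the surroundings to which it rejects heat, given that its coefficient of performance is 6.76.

COP_R = T_C/(T_H − T_C) ⇒ T_H = T_C·(1 + 1/COP_R) = 257.00 × (1 + 1/6.76) = 295 K.

T_H ≈ 295 K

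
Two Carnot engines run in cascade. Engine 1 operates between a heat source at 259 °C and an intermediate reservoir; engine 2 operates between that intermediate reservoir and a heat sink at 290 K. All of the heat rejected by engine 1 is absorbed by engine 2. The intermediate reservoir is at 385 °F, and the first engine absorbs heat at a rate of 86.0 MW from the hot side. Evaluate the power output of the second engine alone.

T_H = 259 °C → 259 + 273.15 = 532.15 K.
T_m = 385 °F → (385 − 32) × 5/9 = 196.11 °C = 469.26 K.
Heat entering the second stage: Q_m = Q_H·(T_m/T_H) = 86.0 × 469.26/532.15 = 75.84 MW.
Second-stage efficiency η₂ = 1 − T_C/T_m = 1 − 290.00/469.26 = 0.3820, so W₂ = η₂·Q_m = 28.97 MW.

Ẇ₂ ≈ 28.97 MW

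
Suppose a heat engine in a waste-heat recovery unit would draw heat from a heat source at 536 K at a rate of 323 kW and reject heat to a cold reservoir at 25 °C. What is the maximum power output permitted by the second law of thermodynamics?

T_C = 25 °C → 25 + 273.15 = 298.15 K.
By the Carnot theorem, η_max = 1 − T_C/T_H = 1 − 298.15/536.00 = 0.4438.
W_max = η_max · Q_H = 0.4438 × 323 = 143.3 kW.

Ẇ_max ≈ 143.3 kW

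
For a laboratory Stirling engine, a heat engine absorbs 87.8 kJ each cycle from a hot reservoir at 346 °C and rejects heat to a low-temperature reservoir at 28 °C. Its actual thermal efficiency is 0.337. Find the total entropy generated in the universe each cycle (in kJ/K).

T_H = 346 °C → 346 + 273.15 = 619.15 K.
T_C = 28 °C → 28 + 273.15 = 301.15 K.
W = η·Q_H = 0.337 × 87.8 = 29.59 kJ, so Q_C = Q_H − W = 58.21 kJ.
Reservoir entropy changes: ΔS_H = −Q_H/T_H = −87.8/619.15 = -0.1418 kJ/K and ΔS_C = +Q_C/T_C = 58.21/301.15 = 0.1933 kJ/K.
ΔS_univ = −Q_H/T_H + Q_C/T_C = 0.0515 kJ/K (> 0, since η = 0.337 < η_Carnot = 0.514).

ΔS_univ ≈ 0.0515 kJ/K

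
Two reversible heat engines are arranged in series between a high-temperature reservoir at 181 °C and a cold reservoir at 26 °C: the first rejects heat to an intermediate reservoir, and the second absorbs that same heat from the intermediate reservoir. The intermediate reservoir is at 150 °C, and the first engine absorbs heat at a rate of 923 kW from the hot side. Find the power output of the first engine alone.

T_H = 181 °C → 181 + 273.15 = 454.15 K.
T_C = 26 °C → 26 + 273.15 = 299.15 K.
T_m = 150 °C → 150 + 273.15 = 423.15 K.
First-stage efficiency η₁ = 1 − T_m/T_H = 1 − 423.15/454.15 = 0.0683.
W₁ = η₁·Q_H = 0.0683 × 923 = 63.0 kW.

Ẇ₁ ≈ 63.0 kW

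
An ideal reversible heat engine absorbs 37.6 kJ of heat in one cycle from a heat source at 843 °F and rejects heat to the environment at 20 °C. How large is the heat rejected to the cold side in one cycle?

T_H = 843 °F → (843 − 32) × 5/9 = 450.56 °C = 723.71 K.
T_C = 20 °C → 20 + 273.15 = 293.15 K.
The Carnot efficiency is η = 1 − T_C/T_H = 1 − 293.15/723.71 = 0.5949.
For a reversible cycle Q_C/Q_H = T_C/T_H, so Q_C = 37.6 × 293.15/723.71 = 15.2 kJ.

Q_C ≈ 15.2 kJ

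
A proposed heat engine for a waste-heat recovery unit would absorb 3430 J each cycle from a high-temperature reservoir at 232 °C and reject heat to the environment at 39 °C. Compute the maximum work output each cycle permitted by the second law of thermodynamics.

W_max ≈ 1310 J

T_H = 232 °C → 232 + 273.15 = 505.15 K.
T_C = 39 °C → 39 + 273.15 = 312.15 K.
The upper bound on efficiency is η_max = 1 − T_C/T_H = 1 − 312.15/505.15 = 0.3821.
W_max = η_max · Q_H = 0.3821 × 3430 = 1310 J.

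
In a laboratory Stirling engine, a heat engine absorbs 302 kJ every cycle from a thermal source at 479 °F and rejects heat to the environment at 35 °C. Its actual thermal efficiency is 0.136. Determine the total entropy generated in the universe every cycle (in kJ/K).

T_H = 479 °F → (479 − 32) × 5/9 = 248.33 °C = 521.48 K.
T_C = 35 °C → 35 + 273.15 = 308.15 K.
W = η·Q_H = 0.136 × 302 = 41.07 kJ, so Q_C = Q_H − W = 260.9 kJ.
Entropy balance on the reservoirs: −Q_H/T_H = -0.5791 kJ/K, +Q_C/T_C = 0.8468 kJ/K.
ΔS_univ = −Q_H/T_H + Q_C/T_C = 0.2676 kJ/K (> 0, since η = 0.136 < η_Carnot = 0.409).

ΔS_univ ≈ 0.2676 kJ/K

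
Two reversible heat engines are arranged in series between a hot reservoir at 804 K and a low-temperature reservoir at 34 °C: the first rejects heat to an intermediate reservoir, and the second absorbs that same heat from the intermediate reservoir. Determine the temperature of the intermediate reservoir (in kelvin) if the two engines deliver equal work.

T_C = 34 °C → 34 + 273.15 = 307.15 K.
For reversible stages Q_m = Q_H·(T_m/T_H). Setting W₁ = Q_H(1 − T_m/T_H) equal to W₂ = Q_m(1 − T_C/T_m) = Q_H·(T_m − T_C)/T_H gives T_H − T_m = T_m − T_C, so T_m = (T_H + T_C)/2 = (804.00 + 307.15)/2 = 555.6 K.

T_m ≈ 555.6 K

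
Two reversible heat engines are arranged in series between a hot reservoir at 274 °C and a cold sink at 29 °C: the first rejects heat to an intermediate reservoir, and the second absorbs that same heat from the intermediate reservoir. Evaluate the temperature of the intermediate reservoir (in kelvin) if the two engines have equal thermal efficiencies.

T_H = 274 °C → 274 + 273.15 = 547.15 K.
T_C = 29 °C → 29 + 273.15 = 302.15 K.
Equal efficiencies require 1 − T_m/T_H = 1 − T_C/T_m, i.e. T_m/T_H = T_C/T_m, so T_m = √(T_H·T_C) = √(547.15 × 302.15) = 407 K.

T_m ≈ 407 K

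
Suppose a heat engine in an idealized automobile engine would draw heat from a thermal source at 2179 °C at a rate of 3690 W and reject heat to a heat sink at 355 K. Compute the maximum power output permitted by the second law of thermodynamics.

T_H = 2179 °C → 2179 + 273.15 = 2452.15 K.
The second-law ceiling is the Carnot efficiency, η_max = 1 − T_C/T_H = 1 − 355.00/2452.15 = 0.8552.
W_max = η_max · Q_H = 0.8552 × 3690 = 3160 W.

Ẇ_max ≈ 3160 W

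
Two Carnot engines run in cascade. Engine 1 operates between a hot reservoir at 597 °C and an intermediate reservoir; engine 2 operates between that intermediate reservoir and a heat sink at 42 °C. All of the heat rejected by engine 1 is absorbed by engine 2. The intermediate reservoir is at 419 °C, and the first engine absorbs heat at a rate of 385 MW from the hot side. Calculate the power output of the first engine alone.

Ẇ₁ ≈ 78.8 MW

T_H = 597 °C → 597 + 273.15 = 870.15 K.
T_C = 42 °C → 42 + 273.15 = 315.15 K.
T_m = 419 °C → 419 + 273.15 = 692.15 K.
First-stage efficiency η₁ = 1 − T_m/T_H = 1 − 692.15/870.15 = 0.2046.
W₁ = η₁·Q_H = 0.2046 × 385 = 78.8 MW.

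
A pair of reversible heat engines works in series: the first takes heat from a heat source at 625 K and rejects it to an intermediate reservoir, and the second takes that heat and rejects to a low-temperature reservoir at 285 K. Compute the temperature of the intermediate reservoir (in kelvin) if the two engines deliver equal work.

For reversible stages Q_m = Q_H·(T_m/T_H). Setting W₁ = Q_H(1 − T_m/T_H) equal to W₂ = Q_m(1 − T_C/T_m) = Q_H·(T_m − T_C)/T_H gives T_H − T_m = T_m − T_C, so T_m = (T_H + T_C)/2 = (625.00 + 285.00)/2 = 455 K.

T_m ≈ 455 K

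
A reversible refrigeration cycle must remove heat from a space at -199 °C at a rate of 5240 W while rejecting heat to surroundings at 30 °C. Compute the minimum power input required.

T_H = 30 °C → 30 + 273.15 = 303.15 K.
T_C = -199 °C → -199 + 273.15 = 74.15 K.
Carnot COP: COP_R = T_C/(T_H − T_C) = 74.15/229.00 = 0.3238.
W = Q_C/COP_R = 5240/0.3238 = 16180 W.

Ẇ_in ≈ 16180 W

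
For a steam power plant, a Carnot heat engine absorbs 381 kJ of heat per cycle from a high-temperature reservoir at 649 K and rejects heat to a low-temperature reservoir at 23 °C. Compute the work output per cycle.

T_C = 23 °C → 23 + 273.15 = 296.15 K.
Since the cycle is reversible, η = 1 − T_C/T_H = 1 − 296.15/649.00 = 0.5437.
W = η·Q_H = 0.5437 × 381 = 207 kJ.

W ≈ 207 kJ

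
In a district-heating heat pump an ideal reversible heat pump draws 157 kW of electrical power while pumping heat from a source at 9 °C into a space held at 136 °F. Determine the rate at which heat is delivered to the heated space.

T_H = 136 °F → (136 − 32) × 5/9 = 57.78 °C = 330.93 K.
T_C = 9 °C → 9 + 273.15 = 282.15 K.
Reversible heating COP: COP_HP = T_H/(T_H − T_C) = 330.93/48.78 = 6.7844.
Q_H = COP_HP · W = 6.7844 × 157 = 1070 kW.

Q̇_H ≈ 1070 kW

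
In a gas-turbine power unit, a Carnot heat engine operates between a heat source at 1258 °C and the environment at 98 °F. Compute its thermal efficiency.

η ≈ 0.798

T_H = 1258 °C → 1258 + 273.15 = 1531.15 K.
T_C = 98 °F → (98 − 32) × 5/9 = 36.67 °C = 309.82 K.
Carnot efficiency: η = 1 − T_C/T_H = 1 − 309.82/1531.15 = 0.798.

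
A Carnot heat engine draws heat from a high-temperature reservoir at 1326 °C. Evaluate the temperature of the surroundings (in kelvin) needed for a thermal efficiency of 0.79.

T_H = 1326 °C → 1326 + 273.15 = 1599.15 K.
From η = 1 − T_C/T_H, T_C = T_H·(1 − η) = 1599.15 × (1 − 0.79) = 336 K.

T_C ≈ 336 K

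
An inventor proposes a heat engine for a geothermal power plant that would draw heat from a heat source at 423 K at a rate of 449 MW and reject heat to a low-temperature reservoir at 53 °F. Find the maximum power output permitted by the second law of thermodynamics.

T_C = 53 °F → (53 − 32) × 5/9 = 11.67 °C = 284.82 K.
By the Carnot theorem, η_max = 1 − T_C/T_H = 1 − 284.82/423.00 = 0.3267.
W_max = η_max · Q_H = 0.3267 × 449 = 147 MW.

Ẇ_max ≈ 147 MW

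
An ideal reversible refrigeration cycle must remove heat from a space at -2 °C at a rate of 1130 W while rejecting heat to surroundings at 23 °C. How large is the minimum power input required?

T_H = 23 °C → 23 + 273.15 = 296.15 K.
T_C = -2 °C → -2 + 273.15 = 271.15 K.
Carnot COP: COP_R = T_C/(T_H − T_C) = 271.15/25.00 = 10.8460.
W = Q_C/COP_R = 1130/10.8460 = 104 W.

Ẇ_in ≈ 104 W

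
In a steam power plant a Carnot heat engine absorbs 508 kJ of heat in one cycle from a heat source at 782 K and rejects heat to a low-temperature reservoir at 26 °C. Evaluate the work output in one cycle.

W ≈ 313.7 kJ

T_C = 26 °C → 26 + 273.15 = 299.15 K.
Carnot efficiency: η = 1 − T_C/T_H = 1 − 299.15/782.00 = 0.6175.
W = η·Q_H = 0.6175 × 508 = 313.7 kJ.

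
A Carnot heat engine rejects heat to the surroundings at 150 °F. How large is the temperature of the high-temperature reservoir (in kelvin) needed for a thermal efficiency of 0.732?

T_H ≈ 1264 K

T_C = 150 °F → (150 − 32) × 5/9 = 65.56 °C = 338.71 K.
From η = 1 − T_C/T_H, solving for T_H gives T_H = T_C/(1 − η) = 338.71/(1 − 0.732) = 1264 K.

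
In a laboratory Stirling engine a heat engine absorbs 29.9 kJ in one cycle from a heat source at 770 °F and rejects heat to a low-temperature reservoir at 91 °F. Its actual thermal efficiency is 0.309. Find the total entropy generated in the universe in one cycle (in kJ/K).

T_H = 770 °F → (770 − 32) × 5/9 = 410.00 °C = 683.15 K.
T_C = 91 °F → (91 − 32) × 5/9 = 32.78 °C = 305.93 K.
W = η·Q_H = 0.309 × 29.9 = 9.239 kJ, so Q_C = Q_H − W = 20.66 kJ.
Entropy balance on the reservoirs: −Q_H/T_H = -0.04377 kJ/K, +Q_C/T_C = 0.06754 kJ/K.
ΔS_univ = −Q_H/T_H + Q_C/T_C = 0.0238 kJ/K (> 0, since η = 0.309 < η_Carnot = 0.552).

ΔS_univ ≈ 0.0238 kJ/K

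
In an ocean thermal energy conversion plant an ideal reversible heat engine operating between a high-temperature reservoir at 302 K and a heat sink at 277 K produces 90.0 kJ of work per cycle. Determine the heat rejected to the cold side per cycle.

Q_C ≈ 997.2 kJ

η_rev = 1 − T_C/T_H = 1 − 277.00/302.00 = 0.0828.
Since Q_C/Q_H = T_C/T_H and Q_H = W/η, Q_C = W·T_C/(T_H − T_C) = 90.0 × 277.00/25.00 = 997.2 kJ.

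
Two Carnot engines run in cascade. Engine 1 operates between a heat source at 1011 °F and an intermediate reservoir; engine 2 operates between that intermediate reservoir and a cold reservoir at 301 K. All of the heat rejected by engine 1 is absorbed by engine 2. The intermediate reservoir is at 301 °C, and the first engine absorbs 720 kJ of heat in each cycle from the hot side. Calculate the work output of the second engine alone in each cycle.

T_H = 1011 °F → (1011 − 32) × 5/9 = 543.89 °C = 817.04 K.
T_m = 301 °C → 301 + 273.15 = 574.15 K.
Heat entering the second stage: Q_m = Q_H·(T_m/T_H) = 720 × 574.15/817.04 = 506 kJ.
Second-stage efficiency η₂ = 1 − T_C/T_m = 1 − 301.00/574.15 = 0.4757, so W₂ = η₂·Q_m = 241 kJ.

W₂ ≈ 241 kJ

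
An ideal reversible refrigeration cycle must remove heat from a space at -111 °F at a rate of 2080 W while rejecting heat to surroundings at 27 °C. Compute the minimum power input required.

T_H = 27 °C → 27 + 273.15 = 300.15 K.
T_C = -111 °F → (-111 − 32) × 5/9 = -79.44 °C = 193.71 K.
COP_R = T_C/(T_H − T_C) = 193.71/106.44 = 1.8198.
W = Q_C/COP_R = 2080/1.8198 = 1140 W.

Ẇ_in ≈ 1140 W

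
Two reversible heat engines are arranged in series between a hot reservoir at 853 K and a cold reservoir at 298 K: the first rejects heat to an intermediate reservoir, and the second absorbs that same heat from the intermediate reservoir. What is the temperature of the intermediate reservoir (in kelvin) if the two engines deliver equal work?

T_m ≈ 576 K

For reversible stages Q_m = Q_H·(T_m/T_H). Setting W₁ = Q_H(1 − T_m/T_H) equal to W₂ = Q_m(1 − T_C/T_m) = Q_H·(T_m − T_C)/T_H gives T_H − T_m = T_m − T_C, so T_m = (T_H + T_C)/2 = (853.00 + 298.00)/2 = 576 K.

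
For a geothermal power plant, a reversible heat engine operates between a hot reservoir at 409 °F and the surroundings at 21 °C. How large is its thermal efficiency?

T_H = 409 °F → (409 − 32) × 5/9 = 209.44 °C = 482.59 K.
T_C = 21 °C → 21 + 273.15 = 294.15 K.
For a reversible engine, η = 1 − T_C/T_H = 1 − 294.15/482.59 = 0.3905.

η ≈ 0.3905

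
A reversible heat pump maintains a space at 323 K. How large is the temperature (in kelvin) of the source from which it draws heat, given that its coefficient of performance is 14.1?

COP_HP = T_H/(T_H − T_C) ⇒ T_C = T_H·(COP_HP − 1)/COP_HP = 323.00 × (14.1 − 1)/14.1 = 300.1 K.

T_C ≈ 300.1 K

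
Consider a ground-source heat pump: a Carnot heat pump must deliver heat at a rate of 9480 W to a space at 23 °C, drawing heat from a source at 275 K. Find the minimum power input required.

T_H = 23 °C → 23 + 273.15 = 296.15 K.
For a reversible heat pump, COP_HP = T_H/(T_H − T_C) = 296.15/21.15 = 14.0024.
W = Q_H/COP_HP = 9480/14.0024 = 677 W.

Ẇ_in ≈ 677 W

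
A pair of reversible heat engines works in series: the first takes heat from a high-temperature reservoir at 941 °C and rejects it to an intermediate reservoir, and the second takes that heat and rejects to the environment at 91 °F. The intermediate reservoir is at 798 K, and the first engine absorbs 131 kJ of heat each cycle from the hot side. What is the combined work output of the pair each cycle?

T_H = 941 °C → 941 + 273.15 = 1214.15 K.
T_C = 91 °F → (91 − 32) × 5/9 = 32.78 °C = 305.93 K.
Two reversible stages in series are equivalent to a single Carnot engine between T_H and T_C, so η_total = 1 − T_C/T_H = 1 − 305.93/1214.15 = 0.7480.
W_total = η_total · Q_H = 0.7480 × 131 = 98.0 kJ.

W_total ≈ 98.0 kJ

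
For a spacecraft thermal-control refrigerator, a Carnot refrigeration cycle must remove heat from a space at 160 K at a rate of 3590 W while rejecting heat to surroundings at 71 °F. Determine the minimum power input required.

T_H = 71 °F → (71 − 32) × 5/9 = 21.67 °C = 294.82 K.
For a reversible refrigerator, COP_R = T_C/(T_H − T_C) = 160.00/134.82 = 1.1868.
W = Q_C/COP_R = 3590/1.1868 = 3020 W.

Ẇ_in ≈ 3020 W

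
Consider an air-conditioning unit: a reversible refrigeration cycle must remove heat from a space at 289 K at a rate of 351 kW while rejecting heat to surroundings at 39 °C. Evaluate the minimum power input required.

T_H = 39 °C → 39 + 273.15 = 312.15 K.
The reversible coefficient of performance is COP_R = T_C/(T_H − T_C) = 289.00/23.15 = 12.4838.
W = Q_C/COP_R = 351/12.4838 = 28.1 kW.

Ẇ_in ≈ 28.1 kW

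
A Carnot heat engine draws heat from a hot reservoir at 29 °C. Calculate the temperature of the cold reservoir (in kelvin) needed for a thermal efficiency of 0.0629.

T_C ≈ 283 K

T_H = 29 °C → 29 + 273.15 = 302.15 K.
From η = 1 − T_C/T_H, T_C = T_H·(1 − η) = 302.15 × (1 − 0.0629) = 283 K.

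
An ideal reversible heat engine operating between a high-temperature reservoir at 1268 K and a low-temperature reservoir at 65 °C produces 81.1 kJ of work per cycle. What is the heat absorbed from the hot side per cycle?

Q_H ≈ 110.6 kJ

T_C = 65 °C → 65 + 273.15 = 338.15 K.
Since the cycle is reversible, η = 1 − T_C/T_H = 1 − 338.15/1268.00 = 0.7333.
Q_H = W/η = 81.1/0.7333 = 110.6 kJ.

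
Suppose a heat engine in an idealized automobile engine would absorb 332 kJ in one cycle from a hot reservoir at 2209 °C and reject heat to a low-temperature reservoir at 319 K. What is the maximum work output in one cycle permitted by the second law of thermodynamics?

W_max ≈ 289 kJ

T_H = 2209 °C → 2209 + 273.15 = 2482.15 K.
No engine can exceed the Carnot limit: η_max = 1 − T_C/T_H = 1 − 319.00/2482.15 = 0.8715.
W_max = η_max · Q_H = 0.8715 × 332 = 289 kJ.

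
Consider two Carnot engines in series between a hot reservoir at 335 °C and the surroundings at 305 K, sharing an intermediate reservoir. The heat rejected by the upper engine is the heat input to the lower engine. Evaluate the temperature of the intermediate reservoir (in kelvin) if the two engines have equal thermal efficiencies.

T_H = 335 °C → 335 + 273.15 = 608.15 K.
Equal efficiencies require 1 − T_m/T_H = 1 − T_C/T_m, i.e. T_m/T_H = T_C/T_m, so T_m = √(T_H·T_C) = √(608.15 × 305.00) = 431 K.

T_m ≈ 431 K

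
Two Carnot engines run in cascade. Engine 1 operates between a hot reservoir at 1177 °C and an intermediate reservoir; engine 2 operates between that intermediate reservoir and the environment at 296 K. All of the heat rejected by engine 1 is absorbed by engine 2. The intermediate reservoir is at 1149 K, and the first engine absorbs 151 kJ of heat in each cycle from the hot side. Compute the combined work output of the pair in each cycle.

W_total ≈ 120.2 kJ

T_H = 1177 °C → 1177 + 273.15 = 1450.15 K.
Two reversible stages in series are equivalent to a single Carnot engine between T_H and T_C, so η_total = 1 − T_C/T_H = 1 − 296.00/1450.15 = 0.7959.
W_total = η_total · Q_H = 0.7959 × 151 = 120.2 kJ.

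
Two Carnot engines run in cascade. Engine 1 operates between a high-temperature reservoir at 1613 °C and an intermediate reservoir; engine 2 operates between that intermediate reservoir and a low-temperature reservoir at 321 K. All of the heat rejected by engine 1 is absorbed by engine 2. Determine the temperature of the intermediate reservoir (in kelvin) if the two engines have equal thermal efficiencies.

T_H = 1613 °C → 1613 + 273.15 = 1886.15 K.
Equal efficiencies require 1 − T_m/T_H = 1 − T_C/T_m, i.e. T_m/T_H = T_C/T_m, so T_m = √(T_H·T_C) = √(1886.15 × 321.00) = 778 K.

T_m ≈ 778 K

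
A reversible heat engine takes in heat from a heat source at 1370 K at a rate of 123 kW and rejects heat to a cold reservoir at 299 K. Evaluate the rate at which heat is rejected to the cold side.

Carnot efficiency: η = 1 − T_C/T_H = 1 − 299.00/1370.00 = 0.7818.
For a reversible cycle Q_C/Q_H = T_C/T_H, so Q_C = 123 × 299.00/1370.00 = 26.8 kW.

Q̇_C ≈ 26.8 kW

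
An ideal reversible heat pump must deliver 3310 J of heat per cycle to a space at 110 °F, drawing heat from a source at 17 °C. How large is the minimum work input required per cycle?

W_in ≈ 275.4 J

T_H = 110 °F → (110 − 32) × 5/9 = 43.33 °C = 316.48 K.
T_C = 17 °C → 17 + 273.15 = 290.15 K.
Reversible heating COP: COP_HP = T_H/(T_H − T_C) = 316.48/26.33 = 12.0184.
W = Q_H/COP_HP = 3310/12.0184 = 275.4 J.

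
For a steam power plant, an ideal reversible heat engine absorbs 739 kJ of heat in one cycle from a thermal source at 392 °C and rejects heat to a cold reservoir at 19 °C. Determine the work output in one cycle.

T_H = 392 °C → 392 + 273.15 = 665.15 K.
T_C = 19 °C → 19 + 273.15 = 292.15 K.
The Carnot efficiency is η = 1 − T_C/T_H = 1 − 292.15/665.15 = 0.5608.
W = η·Q_H = 0.5608 × 739 = 414 kJ.

W ≈ 414 kJ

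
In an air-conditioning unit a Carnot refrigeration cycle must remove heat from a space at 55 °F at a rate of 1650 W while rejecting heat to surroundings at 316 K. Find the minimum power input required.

Ẇ_in ≈ 173.5 W

T_C = 55 °F → (55 − 32) × 5/9 = 12.78 °C = 285.93 K.
COP_R = T_C/(T_H − T_C) = 285.93/30.07 = 9.5080.
W = Q_C/COP_R = 1650/9.5080 = 173.5 W.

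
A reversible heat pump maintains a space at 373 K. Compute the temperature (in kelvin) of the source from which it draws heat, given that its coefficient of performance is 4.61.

COP_HP = T_H/(T_H − T_C) ⇒ T_C = T_H·(COP_HP − 1)/COP_HP = 373.00 × (4.61 − 1)/4.61 = 292 K.

T_C ≈ 292 K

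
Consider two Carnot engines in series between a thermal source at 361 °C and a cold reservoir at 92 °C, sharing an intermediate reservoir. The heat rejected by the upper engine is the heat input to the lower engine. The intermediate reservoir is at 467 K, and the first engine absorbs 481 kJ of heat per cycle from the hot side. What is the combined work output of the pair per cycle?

T_H = 361 °C → 361 + 273.15 = 634.15 K.
T_C = 92 °C → 92 + 273.15 = 365.15 K.
Two reversible stages in series are equivalent to a single Carnot engine between T_H and T_C, so η_total = 1 − T_C/T_H = 1 − 365.15/634.15 = 0.4242.
W_total = η_total · Q_H = 0.4242 × 481 = 204 kJ.

W_total ≈ 204 kJ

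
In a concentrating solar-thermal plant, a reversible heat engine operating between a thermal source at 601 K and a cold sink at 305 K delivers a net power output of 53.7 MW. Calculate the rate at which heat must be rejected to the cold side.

η_rev = 1 − T_C/T_H = 1 − 305.00/601.00 = 0.4925.
Since Q_C/Q_H = T_C/T_H and Q_H = W/η, Q_C = W·T_C/(T_H − T_C) = 53.7 × 305.00/296.00 = 55.33 MW.

Q̇_C ≈ 55.33 MW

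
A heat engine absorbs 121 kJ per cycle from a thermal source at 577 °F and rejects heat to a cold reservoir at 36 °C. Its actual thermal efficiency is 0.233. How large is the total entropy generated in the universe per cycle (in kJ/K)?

T_H = 577 °F → (577 − 32) × 5/9 = 302.78 °C = 575.93 K.
T_C = 36 °C → 36 + 273.15 = 309.15 K.
W = η·Q_H = 0.233 × 121 = 28.19 kJ, so Q_C = Q_H − W = 92.81 kJ.
Entropy balance on the reservoirs: −Q_H/T_H = -0.2101 kJ/K, +Q_C/T_C = 0.3002 kJ/K.
ΔS_univ = −Q_H/T_H + Q_C/T_C = 0.0901 kJ/K (> 0, since η = 0.233 < η_Carnot = 0.463).

ΔS_univ ≈ 0.0901 kJ/K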